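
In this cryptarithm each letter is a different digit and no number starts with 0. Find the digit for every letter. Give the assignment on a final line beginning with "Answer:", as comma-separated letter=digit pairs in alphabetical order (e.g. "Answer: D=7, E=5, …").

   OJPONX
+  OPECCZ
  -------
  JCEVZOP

Step 1. [col 1: X + Z ≡ P (mod 10)] X=5 is one option consistent with column 1 (X + Z ≡ P (mod 10), carry-in 0) — take it, so X=5.
Step 2. [col 1: X + Z ≡ P (mod 10)] Z=7 is one option consistent with column 1 (X + Z ≡ P (mod 10), carry-in 0) — take it. So Z=7.
Step 3. [col 1: X + Z ≡ P (mod 10)] column 1 reads X+Z+carry(0)=P with X=5, Z=7; with digits 5,7 already taken and all letters distinct, the only value for P is 2, so P=2.
Step 4. [col 2: N + C ≡ O (mod 10)] N=0 is one option consistent with column 2 (N + C ≡ O (mod 10), carry-in 1) — take it ⇒ N=0.
Step 5. [col 2: N + C ≡ O (mod 10)] column 2 (N + C ≡ O (mod 10), carry-in 1) doesn't pin O yet; pick O=9 and continue. So O=9.
Step 6. [col 2: N + C ≡ O (mod 10)] column 2: given N=0, O=9, carry-in 1, and digits 0,2,5,7,9 already taken and all letters distinct, N+C≡O (mod 10) forces C=8. So C=8.
Step 7. [col 4: P + E ≡ V (mod 10)] column 4 (P + E ≡ V (mod 10), carry-in 1) doesn't pin E yet; pick E=3 and continue, so E=3.
Step 8. [col 4: P + E ≡ V (mod 10)] column 4: given P=2, E=3, carry-in 1, and digits 0,2,3,5,7,8,9 already taken and all letters distinct, P+E≡V (mod 10) forces V=6. So V=6.
Step 9. [col 5: J + P ≡ E (mod 10)] column 5 reads J+P+carry(0)=E with P=2, E=3; with digits 0,2,3,5,6,7,8,9 already taken and all letters distinct, the only value for J is 1 ⇒ J=1.

Answer: C=8, E=3, J=1, N=0, O=9, P=2, V=6, X=5, Z=7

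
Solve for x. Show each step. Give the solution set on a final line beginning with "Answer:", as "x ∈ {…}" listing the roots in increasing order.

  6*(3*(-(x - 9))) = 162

Step 1. [6*(3*(-(x - 9))) = 162] 6·(inner) — divide through by 6, so div: 3*(-(x - 9)) = 27.
Step 2. [3*(-(x - 9)) = 27] 3·(inner) — divide through by 3. So div: -(x - 9) = 9.
Step 3. [-(x - 9) = 9] flip signs both sides. So neg: x - 9 = -9.
Step 4. [x - 9 = -9] the outer -9 inverts by adding 9 ⇒ sub: x = 0.

Answer: x ∈ {0}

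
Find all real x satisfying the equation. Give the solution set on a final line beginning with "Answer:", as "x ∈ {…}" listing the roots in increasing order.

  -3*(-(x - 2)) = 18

Step 1. [-3*(-(x - 2)) = 18] LHS = -3·(…); ÷-3 both sides, so div: -(x - 2) = -6.
Step 2. [-(x - 2) = -6] flip signs both sides ⇒ neg: x - 2 = 6.
Step 3. [x - 2 = 6] peel the -2: add 2 from each side, so sub: x = 8.

Answer: x ∈ {8}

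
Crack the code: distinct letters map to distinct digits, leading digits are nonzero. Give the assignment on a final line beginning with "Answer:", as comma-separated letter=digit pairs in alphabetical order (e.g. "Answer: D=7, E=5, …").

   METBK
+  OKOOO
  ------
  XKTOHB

Step 1. [col 1: K + O ≡ B (mod 10)] no forcing yet in column 1 (carry-in 0); O=7 is free and consistent — try it ⇒ O=7.
Step 2. [X] the sum has 6 digits but both addends have 5; that extra leading digit X is the final carry, namely 1. So X=1.
Step 3. [col 1: K + O ≡ B (mod 10)] column 1 (K + O ≡ B (mod 10), carry-in 0) doesn't pin B yet; pick B=2 and continue ⇒ B=2.
Step 4. [col 1: K + O ≡ B (mod 10)] column 1 reads K+O+carry(0)=B with O=7, B=2; with digits 1,2,7 already taken and all letters distinct, the only value for K is 5 ⇒ K=5.
Step 5. [col 2: B + O ≡ H (mod 10)] in column 2 we have B+O≡H with carry-in 1; given B=2, O=7 and digits 1,2,5,7 already taken and all letters distinct, that pins H to 0 ⇒ H=0.
Step 6. [col 3: T + O ≡ O (mod 10)] from column 3 (O=7, carry-in 1, digits 0,1,2,5,7 already taken and all letters distinct): T must equal 9. So T=9.
Step 7. [col 4: E + K ≡ T (mod 10)] column 4: given K=5, T=9, carry-in 1, and digits 0,1,2,5,7,9 already taken and all letters distinct, E+K≡T (mod 10) forces E=3 ⇒ E=3.
Step 8. [col 5: M + O ≡ K (mod 10)] in column 5 we have M+O≡K with carry-in 0; given O=7, K=5 and digits 0,1,2,3,5,7,9 already taken and all letters distinct, that pins M to 8. So M=8.

Answer: B=2, E=3, H=0, K=5, M=8, O=7, T=9, X=1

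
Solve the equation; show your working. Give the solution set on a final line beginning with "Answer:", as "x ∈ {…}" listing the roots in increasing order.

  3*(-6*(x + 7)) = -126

Step 1. [3*(-6*(x + 7)) = -126] leading coefficient 3: divide by 3, so div: -6*(x + 7) = -42.
Step 2. [-6*(x + 7) = -42] leading coefficient -6: divide by -6. So div: x + 7 = 7.
Step 3. [x + 7 = 7] the outer +7 inverts by subtracting 7. So sub: x = 0.

Answer: x ∈ {0}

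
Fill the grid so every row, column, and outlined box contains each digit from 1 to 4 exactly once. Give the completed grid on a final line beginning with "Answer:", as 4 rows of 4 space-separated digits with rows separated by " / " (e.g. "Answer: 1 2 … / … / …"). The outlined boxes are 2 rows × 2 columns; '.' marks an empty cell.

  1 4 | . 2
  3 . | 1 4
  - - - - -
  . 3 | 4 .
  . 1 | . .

Step 1. [r4c3∈{2,3}] r4c3 is the only open cell in col 3 admitting 2 ⇒ r4c3=2.
Step 2. [r2c2∈{2}] nothing but 2 survives at r2c2. So r2c2=2.
Step 3. [r1c3∈{3}] only 3 remains possible at r1c3 ⇒ r1c3=3.
Step 4. [r4c1∈{4}] r4c1 is down to just 4. So r4c1=4.
Step 5. [r3c1∈{2}] r3c1's peers cover all but 2 ⇒ r3c1=2.
Step 6. [r4c4∈{3}] r4c4 has the single candidate 3, so r4c4=3.
Step 7. [r3c4∈{1}] r3c4 is down to just 1. So r3c4=1.

Answer: 1 4 3 2 / 3 2 1 4 / 2 3 4 1 / 4 1 2 3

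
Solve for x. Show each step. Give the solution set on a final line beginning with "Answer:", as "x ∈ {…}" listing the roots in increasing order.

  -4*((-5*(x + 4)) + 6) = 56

Step 1. [-4*((-5*(x + 4)) + 6) = 56] -4·(inner) — divide through by -4. So div: (-5*(x + 4)) + 6 = -14.
Step 2. [(-5*(x + 4)) + 6 = -14] subtract 6: x sits inside (… + 6). So sub: -5*(x + 4) = -20.
Step 3. [-5*(x + 4) = -20] -5 out front; divide by -5 ⇒ div: x + 4 = 4.
Step 4. [x + 4 = 4] 4 comes off first (subtract 4). So sub: x = 0.

Answer: x ∈ {0}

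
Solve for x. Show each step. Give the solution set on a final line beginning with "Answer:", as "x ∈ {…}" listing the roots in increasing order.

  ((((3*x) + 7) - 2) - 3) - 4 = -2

Step 1. [((((3*x) + 7) - 2) - 3) - 4 = -2] 4 comes off first (add 4). So sub: (((3*x) + 7) - 2) - 3 = 2.
Step 2. [(((3*x) + 7) - 2) - 3 = 2] 3 comes off first (add 3). So sub: ((3*x) + 7) - 2 = 5.
Step 3. [((3*x) + 7) - 2 = 5] -2 is outermost — add 2 both sides ⇒ sub: (3*x) + 7 = 7.
Step 4. [(3*x) + 7 = 7] subtract 7: x sits inside (… + 7). So sub: 3*x = 0.
Step 5. [3*x = 0] 3 out front; divide by 3, so div: x = 0.

Answer: x ∈ {0}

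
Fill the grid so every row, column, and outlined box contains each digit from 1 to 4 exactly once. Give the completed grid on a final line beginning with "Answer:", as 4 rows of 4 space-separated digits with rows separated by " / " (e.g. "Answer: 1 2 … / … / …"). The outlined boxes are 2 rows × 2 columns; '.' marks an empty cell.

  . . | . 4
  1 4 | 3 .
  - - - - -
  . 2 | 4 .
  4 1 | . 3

Step 1. [r1c1∈{2,3}] r1c1 is the only open cell in col 1 admitting 2 ⇒ r1c1=2.
Step 2. [r3c1∈{3}] only 3 remains possible at r3c1 ⇒ r3c1=3.
Step 3. [r1c2∈{3}] r1c2 is down to just 3. So r1c2=3.
Step 4. [r1c3∈{1}] r1c3 is down to just 1. So r1c3=1.
Step 5. [r3c4∈{1}] nothing but 1 survives at r3c4, so r3c4=1.
Step 6. [r4c3∈{2}] r4c3 is down to just 2. So r4c3=2.
Step 7. [r2c4∈{2}] r2c4 is down to just 2. So r2c4=2.

Answer: 2 3 1 4 / 1 4 3 2 / 3 2 4 1 / 4 1 2 3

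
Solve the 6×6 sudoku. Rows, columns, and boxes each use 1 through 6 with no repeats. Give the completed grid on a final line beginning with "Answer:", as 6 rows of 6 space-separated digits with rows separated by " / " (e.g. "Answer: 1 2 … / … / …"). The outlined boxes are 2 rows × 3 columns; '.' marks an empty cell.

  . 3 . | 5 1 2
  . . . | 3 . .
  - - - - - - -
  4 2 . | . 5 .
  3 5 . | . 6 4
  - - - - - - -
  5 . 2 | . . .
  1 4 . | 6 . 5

Step 1. [r3c4∈{1}] r3c4 is down to just 1, so r3c4=1.
Step 2. [r1c1∈{6}] only 6 remains possible at r1c1. So r1c1=6.
Step 3. [r2c3∈{1,4,5}] r2c3 is the only open cell in row 2 admitting 5. So r2c3=5.
Step 4. [r3c6∈{3}] only 3 remains possible at r3c6. So r3c6=3.
Step 5. [r5c5∈{3,4}] across row 5, 3 lands solely at r5c5 ⇒ r5c5=3.
Step 6. [r3c3∈{6}] r3c3's peers cover all but 6. So r3c3=6.
Step 7. [r5c2∈{6}] r5c2 is down to just 6 ⇒ r5c2=6.
Step 8. [r4c3∈{1}] r4c3's peers cover all but 1 ⇒ r4c3=1.
Step 9. [r5c4∈{4}] r5c4 has the single candidate 4 ⇒ r5c4=4.
Step 10. [r2c1∈{2}] r2c1 has the single candidate 2. So r2c1=2.
Step 11. [r1c3∈{4}] r1c3 is down to just 4 ⇒ r1c3=4.
Step 12. [r6c5∈{2}] r6c5 has the single candidate 2, so r6c5=2.
Step 13. [r2c2∈{1}] nothing but 1 survives at r2c2 ⇒ r2c2=1.
Step 14. [r2c6∈{6}] nothing but 6 survives at r2c6. So r2c6=6.
Step 15. [r4c4∈{2}] r4c4 has the single candidate 2, so r4c4=2.
Step 16. [r2c5∈{4}] r2c5's peers cover all but 4 ⇒ r2c5=4.
Step 17. [r6c3∈{3}] r6c3 is down to just 3 ⇒ r6c3=3.
Step 18. [r5c6∈{1}] nothing but 1 survives at r5c6, so r5c6=1.

Answer: 6 3 4 5 1 2 / 2 1 5 3 4 6 / 4 2 6 1 5 3 / 3 5 1 2 6 4 / 5 6 2 4 3 1 / 1 4 3 6 2 5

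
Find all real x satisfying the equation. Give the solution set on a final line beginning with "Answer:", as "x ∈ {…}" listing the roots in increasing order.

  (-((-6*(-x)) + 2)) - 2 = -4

Step 1. [(-((-6*(-x)) + 2)) - 2 = -4] peel the -2: add 2 from each side. So sub: -((-6*(-x)) + 2) = -2.
Step 2. [-((-6*(-x)) + 2) = -2] flip signs both sides, so neg: (-6*(-x)) + 2 = 2.
Step 3. [(-6*(-x)) + 2 = 2] subtract 2: x sits inside (… + 2). So sub: -6*(-x) = 0.
Step 4. [-6*(-x) = 0] LHS = -6·(…); ÷-6 both sides. So div: -x = 0.
Step 5. [-x = 0] leading − — multiply by −1, so neg: x = 0.

Answer: x ∈ {0}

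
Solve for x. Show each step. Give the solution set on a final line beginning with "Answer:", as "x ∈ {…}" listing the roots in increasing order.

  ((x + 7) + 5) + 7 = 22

Step 1. [((x + 7) + 5) + 7 = 22] peel the +7: subtract 7 from each side. So sub: (x + 7) + 5 = 15.
Step 2. [(x + 7) + 5 = 15] subtract 5: x sits inside (… + 5). So sub: x + 7 = 10.
Step 3. [x + 7 = 10] subtract 7: x sits inside (… + 7) ⇒ sub: x = 3.

Answer: x ∈ {3}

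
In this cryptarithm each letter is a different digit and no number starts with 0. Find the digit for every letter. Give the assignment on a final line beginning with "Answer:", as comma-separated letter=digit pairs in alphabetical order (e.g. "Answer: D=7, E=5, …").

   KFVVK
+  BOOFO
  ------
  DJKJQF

Step 1. [col 1: K + O ≡ F (mod 10)] K=8 is one option consistent with column 1 (K + O ≡ F (mod 10), carry-in 0) — take it. So K=8.
Step 2. [col 1: K + O ≡ F (mod 10)] O=5 is one option consistent with column 1 (K + O ≡ F (mod 10), carry-in 0) — take it. So O=5.
Step 3. [D] the sum has 6 digits but both addends have 5; that extra leading digit D is the final carry, namely 1 ⇒ D=1.
Step 4. [col 1: K + O ≡ F (mod 10)] column 1 reads K+O+carry(0)=F with K=8, O=5; with digits 1,5,8 already taken and all letters distinct, the only value for F is 3 ⇒ F=3.
Step 5. [col 2: V + F ≡ Q (mod 10)] Q=6 is one option consistent with column 2 (V + F ≡ Q (mod 10), carry-in 1) — take it, so Q=6.
Step 6. [col 2: V + F ≡ Q (mod 10)] column 2 reads V+F+carry(1)=Q with F=3, Q=6; with digits 1,3,5,6,8 already taken and all letters distinct, the only value for V is 2 ⇒ V=2.
Step 7. [col 3: V + O ≡ J (mod 10)] from column 3 (V=2, O=5, carry-in 0, digits 1,2,3,5,6,8 already taken and all letters distinct): J must equal 7. So J=7.
Step 8. [col 5: K + B ≡ J (mod 10)] in column 5 we have K+B≡J with carry-in 0; given K=8, J=7 and digits 1,2,3,5,6,7,8 already taken and all letters distinct, that pins B to 9. So B=9.

Answer: B=9, D=1, F=3, J=7, K=8, O=5, Q=6, V=2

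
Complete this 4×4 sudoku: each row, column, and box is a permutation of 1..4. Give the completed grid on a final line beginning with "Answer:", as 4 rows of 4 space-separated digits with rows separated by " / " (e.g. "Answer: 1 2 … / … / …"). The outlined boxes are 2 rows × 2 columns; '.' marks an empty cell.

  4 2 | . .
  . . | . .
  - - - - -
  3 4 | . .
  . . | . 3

Step 1. [r1c4∈{1}] only 1 remains possible at r1c4, so r1c4=1.
Step 2. [r3c4∈{2}] r3c4's peers cover all but 2 ⇒ r3c4=2.
Step 3. [r4c2∈{1}] r4c2 has the single candidate 1 ⇒ r4c2=1.
Step 4. [r2c3∈{2,3,4}] row 2 places 2 nowhere but r2c3. So r2c3=2.
Step 5. [r4c1∈{2}] r4c1's peers cover all but 2, so r4c1=2.
Step 6. [r1c3∈{3}] r1c3 has the single candidate 3, so r1c3=3.
Step 7. [r2c4∈{4}] r2c4 is down to just 4, so r2c4=4.
Step 8. [r3c3∈{1}] nothing but 1 survives at r3c3 ⇒ r3c3=1.
Step 9. [r4c3∈{4}] nothing but 4 survives at r4c3, so r4c3=4.
Step 10. [r2c1∈{1}] r2c1 has the single candidate 1. So r2c1=1.
Step 11. [r2c2∈{3}] r2c2's peers cover all but 3 ⇒ r2c2=3.

Answer: 4 2 3 1 / 1 3 2 4 / 3 4 1 2 / 2 1 4 3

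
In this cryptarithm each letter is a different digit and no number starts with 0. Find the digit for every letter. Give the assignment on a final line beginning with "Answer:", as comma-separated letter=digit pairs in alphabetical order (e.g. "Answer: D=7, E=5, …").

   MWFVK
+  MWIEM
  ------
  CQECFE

Step 1. [col 1: K + M ≡ E (mod 10)] several values work for M in column 1 (K + M ≡ E (mod 10), carry-in 0); try M=5 ⇒ M=5.
Step 2. [col 1: K + M ≡ E (mod 10)] several values work for K in column 1 (K + M ≡ E (mod 10), carry-in 0); try K=2 ⇒ K=2.
Step 3. [col 1: K + M ≡ E (mod 10)] from column 1 (K=2, M=5, carry-in 0, digits 2,5 already taken and all letters distinct): E must equal 7 ⇒ E=7.
Step 4. [C] the sum has 6 digits but both addends have 5; that extra leading digit C is the final carry, namely 1. So C=1.
Step 5. [col 2: V + E ≡ F (mod 10)] several values work for F in column 2 (V + E ≡ F (mod 10), carry-in 0); try F=6. So F=6.
Step 6. [col 2: V + E ≡ F (mod 10)] in column 2 we have V+E≡F with carry-in 0; given E=7, F=6 and digits 1,2,5,6,7 already taken and all letters distinct, that pins V to 9 ⇒ V=9.
Step 7. [col 3: F + I ≡ C (mod 10)] in column 3 we have F+I≡C with carry-in 1; given F=6, C=1 and digits 1,2,5,6,7,9 already taken and all letters distinct, that pins I to 4. So I=4.
Step 8. [col 4: W + W ≡ E (mod 10)] column 4 (W + W ≡ E (mod 10), carry-in 1) doesn't pin W yet; pick W=3 and continue. So W=3.
Step 9. [col 5: M + M ≡ Q (mod 10)] column 5 reads M+M+carry(0)=Q with M=5; with digits 1,2,3,4,5,6,7,9 already taken and all letters distinct, the only value for Q is 0, so Q=0.

Answer: C=1, E=7, F=6, I=4, K=2, M=5, Q=0, V=9, W=3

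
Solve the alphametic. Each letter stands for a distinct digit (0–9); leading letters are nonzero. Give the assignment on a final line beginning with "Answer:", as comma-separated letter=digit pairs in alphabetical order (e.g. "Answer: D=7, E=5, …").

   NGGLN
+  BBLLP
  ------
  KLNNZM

Step 1. [col 1: N + P ≡ M (mod 10)] column 1 (N + P ≡ M (mod 10), carry-in 0) doesn't pin P yet; pick P=5 and continue. So P=5.
Step 2. [K] adding two 5-digit numbers gives at most 5+1 digits, and here it does — K is that final carry and must be 1. So K=1.
Step 3. [col 1: N + P ≡ M (mod 10)] column 1 (N + P ≡ M (mod 10), carry-in 0) doesn't pin M yet; pick M=4 and continue. So M=4.
Step 4. [col 1: N + P ≡ M (mod 10)] column 1 reads N+P+carry(0)=M with P=5, M=4; with digits 1,4,5 already taken and all letters distinct, the only value for N is 9 ⇒ N=9.
Step 5. [col 2: L + L ≡ Z (mod 10)] several values work for Z in column 2 (L + L ≡ Z (mod 10), carry-in 1); try Z=3, so Z=3.
Step 6. [col 2: L + L ≡ Z (mod 10)] from column 2 (Z=3, carry-in 1, digits 1,3,4,5,9 already taken and all letters distinct): L must equal 6 ⇒ L=6.
Step 7. [col 3: G + L ≡ N (mod 10)] in column 3 we have G+L≡N with carry-in 1; given L=6, N=9 and digits 1,3,4,5,6,9 already taken and all letters distinct, that pins G to 2 ⇒ G=2.
Step 8. [col 4: G + B ≡ N (mod 10)] in column 4 we have G+B≡N with carry-in 0; given G=2, N=9 and digits 1,2,3,4,5,6,9 already taken and all letters distinct, that pins B to 7 ⇒ B=7.

Answer: B=7, G=2, K=1, L=6, M=4, N=9, P=5, Z=3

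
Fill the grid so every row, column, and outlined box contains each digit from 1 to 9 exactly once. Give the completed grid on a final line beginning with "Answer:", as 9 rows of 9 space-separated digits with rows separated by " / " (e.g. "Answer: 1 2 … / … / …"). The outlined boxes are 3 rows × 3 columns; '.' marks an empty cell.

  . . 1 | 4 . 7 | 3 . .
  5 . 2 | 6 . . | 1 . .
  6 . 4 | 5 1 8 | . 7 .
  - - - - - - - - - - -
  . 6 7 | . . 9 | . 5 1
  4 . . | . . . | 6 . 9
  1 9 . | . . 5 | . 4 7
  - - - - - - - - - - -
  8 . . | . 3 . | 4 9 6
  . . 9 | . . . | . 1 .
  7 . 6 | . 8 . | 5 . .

Step 1. [r5c8∈{2,3,8}] r5c8 is the only open cell in box 6 admitting 3, so r5c8=3.
Step 2. [r1c5∈{2,9}] in box 2, 2 fits only at r1c5 ⇒ r1c5=2.
Step 3. [r9c8∈{2}] r9c8 is down to just 2. So r9c8=2.
Step 4. [r7c4∈{1,2,7}] r7c4 is the only open cell in row 7 admitting 7 ⇒ r7c4=7.
Step 5. [r8c4∈{2}] nothing but 2 survives at r8c4 ⇒ r8c4=2.
Step 6. [r1c2∈{8}] r1c2's peers cover all but 8, so r1c2=8.
Step 7. [r8c1∈{3}] r8c1 has the single candidate 3 ⇒ r8c1=3.
Step 8. [r7c6∈{1}] r7c6 has the single candidate 1. So r7c6=1.
Step 9. [r8c5∈{4,5,6}] 5 has one home in col 5: r8c5. So r8c5=5.
Step 10. [r6c7∈{2,8}] in row 6, 2 fits only at r6c7 ⇒ r6c7=2.
Step 11. [r7c3∈{5}] nothing but 5 survives at r7c3. So r7c3=5.
Step 12. [r4c7∈{8}] r4c7 is down to just 8 ⇒ r4c7=8.
Step 13. [r9c6∈{4}] r9c6 has the single candidate 4 ⇒ r9c6=4.
Step 14. [r5c3∈{8}] nothing but 8 survives at r5c3. So r5c3=8.
Step 15. [r6c4∈{3,8}] row 6 places 8 nowhere but r6c4 ⇒ r6c4=8.
Step 16. [r2c6∈{3}] only 3 remains possible at r2c6, so r2c6=3.
Step 17. [r5c6∈{2}] nothing but 2 survives at r5c6, so r5c6=2.
Step 18. [r2c8∈{8}] nothing but 8 survives at r2c8. So r2c8=8.
Step 19. [r5c2∈{5}] r5c2 is down to just 5 ⇒ r5c2=5.
Step 20. [r4c1∈{2}] r4c1 has the single candidate 2 ⇒ r4c1=2.
Step 21. [r7c2∈{2}] r7c2 is down to just 2, so r7c2=2.
Step 22. [r4c5∈{4}] only 4 remains possible at r4c5. So r4c5=4.
Step 23. [r6c3∈{3}] only 3 remains possible at r6c3, so r6c3=3.
Step 24. [r2c2∈{7}] only 7 remains possible at r2c2 ⇒ r2c2=7.
Step 25. [r3c9∈{2}] r3c9's peers cover all but 2 ⇒ r3c9=2.
Step 26. [r3c7∈{9}] r3c7 is down to just 9 ⇒ r3c7=9.
Step 27. [r8c2∈{4}] nothing but 4 survives at r8c2, so r8c2=4.
Step 28. [r3c2∈{3}] r3c2 has the single candidate 3. So r3c2=3.
Step 29. [r6c5∈{6}] r6c5 is down to just 6, so r6c5=6.
Step 30. [r8c7∈{7}] nothing but 7 survives at r8c7. So r8c7=7.
Step 31. [r5c5∈{7}] r5c5's peers cover all but 7 ⇒ r5c5=7.
Step 32. [r1c8∈{6}] r1c8 is down to just 6, so r1c8=6.
Step 33. [r5c4∈{1}] only 1 remains possible at r5c4, so r5c4=1.
Step 34. [r9c2∈{1}] only 1 remains possible at r9c2, so r9c2=1.
Step 35. [r8c6∈{6}] r8c6 is down to just 6. So r8c6=6.
Step 36. [r9c9∈{3}] r9c9 is down to just 3, so r9c9=3.
Step 37. [r9c4∈{9}] r9c4 has the single candidate 9 ⇒ r9c4=9.
Step 38. [r4c4∈{3}] r4c4 is down to just 3. So r4c4=3.
Step 39. [r2c9∈{4}] r2c9's peers cover all but 4 ⇒ r2c9=4.
Step 40. [r2c5∈{9}] r2c5 has the single candidate 9 ⇒ r2c5=9.
Step 41. [r8c9∈{8}] only 8 remains possible at r8c9 ⇒ r8c9=8.
Step 42. [r1c9∈{5}] r1c9 has the single candidate 5. So r1c9=5.
Step 43. [r1c1∈{9}] r1c1's peers cover all but 9 ⇒ r1c1=9.

Answer: 9 8 1 4 2 7 3 6 5 / 5 7 2 6 9 3 1 8 4 / 6 3 4 5 1 8 9 7 2 / 2 6 7 3 4 9 8 5 1 / 4 5 8 1 7 2 6 3 9 / 1 9 3 8 6 5 2 4 7 / 8 2 5 7 3 1 4 9 6 / 3 4 9 2 5 6 7 1 8 / 7 1 6 9 8 4 5 2 3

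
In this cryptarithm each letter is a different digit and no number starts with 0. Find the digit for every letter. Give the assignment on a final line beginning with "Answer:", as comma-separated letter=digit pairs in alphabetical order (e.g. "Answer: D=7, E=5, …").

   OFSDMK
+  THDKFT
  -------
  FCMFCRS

Step 1. [col 1: K + T ≡ S (mod 10)] no forcing yet in column 1 (carry-in 0); T=7 is free and consistent — try it. So T=7.
Step 2. [col 1: K + T ≡ S (mod 10)] no forcing yet in column 1 (carry-in 0); S=6 is free and consistent — try it. So S=6.
Step 3. [col 1: K + T ≡ S (mod 10)] from column 1 (T=7, S=6, carry-in 0, digits 6,7 already taken and all letters distinct): K must equal 9, so K=9.
Step 4. [col 2: M + F ≡ R (mod 10)] several values work for F in column 2 (M + F ≡ R (mod 10), carry-in 1); try F=1 ⇒ F=1.
Step 5. [col 2: M + F ≡ R (mod 10)] no forcing yet in column 2 (carry-in 1); R=2 is free and consistent — try it, so R=2.
Step 6. [col 2: M + F ≡ R (mod 10)] in column 2 we have M+F≡R with carry-in 1; given F=1, R=2 and digits 1,2,6,7,9 already taken and all letters distinct, that pins M to 0 ⇒ M=0.
Step 7. [col 3: D + K ≡ C (mod 10)] several values work for C in column 3 (D + K ≡ C (mod 10), carry-in 0); try C=3, so C=3.
Step 8. [col 3: D + K ≡ C (mod 10)] column 3: given K=9, C=3, carry-in 0, and digits 0,1,2,3,6,7,9 already taken and all letters distinct, D+K≡C (mod 10) forces D=4, so D=4.
Step 9. [col 5: F + H ≡ M (mod 10)] from column 5 (F=1, M=0, carry-in 1, digits 0,1,2,3,4,6,7,9 already taken and all letters distinct): H must equal 8. So H=8.
Step 10. [col 6: O + T ≡ C (mod 10)] column 6 reads O+T+carry(1)=C with T=7, C=3; with digits 0,1,2,3,4,6,7,8,9 already taken and all letters distinct, the only value for O is 5, so O=5.

Answer: C=3, D=4, F=1, H=8, K=9, M=0, O=5, R=2, S=6, T=7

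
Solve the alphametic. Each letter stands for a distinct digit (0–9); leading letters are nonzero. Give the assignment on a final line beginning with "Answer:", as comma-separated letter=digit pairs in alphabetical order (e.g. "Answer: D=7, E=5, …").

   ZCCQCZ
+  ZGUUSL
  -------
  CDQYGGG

Step 1. [C] C is the leading digit of a 7-digit sum of two 6-digit numbers; the final carry is exactly 1. So C=1.
Step 2. [col 1: Z + L ≡ G (mod 10)] several values work for G in column 1 (Z + L ≡ G (mod 10), carry-in 0); try G=5. So G=5.
Step 3. [col 1: Z + L ≡ G (mod 10)] several values work for Z in column 1 (Z + L ≡ G (mod 10), carry-in 0); try Z=6. So Z=6.
Step 4. [col 1: Z + L ≡ G (mod 10)] column 1: given Z=6, G=5, carry-in 0, and digits 1,5,6 already taken and all letters distinct, Z+L≡G (mod 10) forces L=9. So L=9.
Step 5. [col 2: C + S ≡ G (mod 10)] in column 2 we have C+S≡G with carry-in 1; given C=1, G=5 and digits 1,5,6,9 already taken and all letters distinct, that pins S to 3 ⇒ S=3.
Step 6. [col 3: Q + U ≡ G (mod 10)] Q=7 is one option consistent with column 3 (Q + U ≡ G (mod 10), carry-in 0) — take it ⇒ Q=7.
Step 7. [col 3: Q + U ≡ G (mod 10)] in column 3 we have Q+U≡G with carry-in 0; given Q=7, G=5 and digits 1,3,5,6,7,9 already taken and all letters distinct, that pins U to 8, so U=8.
Step 8. [col 4: C + U ≡ Y (mod 10)] column 4 reads C+U+carry(1)=Y with C=1, U=8; with digits 1,3,5,6,7,8,9 already taken and all letters distinct, the only value for Y is 0. So Y=0.
Step 9. [col 6: Z + Z ≡ D (mod 10)] column 6 reads Z+Z+carry(0)=D with Z=6; with digits 0,1,3,5,6,7,8,9 already taken and all letters distinct, the only value for D is 2 ⇒ D=2.

Answer: C=1, D=2, G=5, L=9, Q=7, S=3, U=8, Y=0, Z=6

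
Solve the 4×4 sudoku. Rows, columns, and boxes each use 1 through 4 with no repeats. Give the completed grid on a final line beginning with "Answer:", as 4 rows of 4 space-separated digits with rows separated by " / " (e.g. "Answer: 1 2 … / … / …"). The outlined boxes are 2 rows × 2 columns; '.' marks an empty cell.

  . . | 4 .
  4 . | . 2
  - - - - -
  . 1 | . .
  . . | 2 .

Step 1. [r3c3∈{3}] r3c3 has the single candidate 3 ⇒ r3c3=3.
Step 2. [r1c4∈{1,3}] 3 has one home in col 4: r1c4 ⇒ r1c4=3.
Step 3. [r4c2∈{3,4}] across col 2, 4 lands solely at r4c2 ⇒ r4c2=4.
Step 4. [r1c1∈{1,2}] 1 has one home in row 1: r1c1 ⇒ r1c1=1.
Step 5. [r4c4∈{1}] r4c4 is down to just 1, so r4c4=1.
Step 6. [r3c4∈{4}] r3c4 has the single candidate 4, so r3c4=4.
Step 7. [r2c2∈{3}] r2c2 is down to just 3 ⇒ r2c2=3.
Step 8. [r4c1∈{3}] nothing but 3 survives at r4c1, so r4c1=3.
Step 9. [r3c1∈{2}] r3c1's peers cover all but 2, so r3c1=2.
Step 10. [r2c3∈{1}] r2c3 is down to just 1 ⇒ r2c3=1.
Step 11. [r1c2∈{2}] nothing but 2 survives at r1c2 ⇒ r1c2=2.

Answer: 1 2 4 3 / 4 3 1 2 / 2 1 3 4 / 3 4 2 1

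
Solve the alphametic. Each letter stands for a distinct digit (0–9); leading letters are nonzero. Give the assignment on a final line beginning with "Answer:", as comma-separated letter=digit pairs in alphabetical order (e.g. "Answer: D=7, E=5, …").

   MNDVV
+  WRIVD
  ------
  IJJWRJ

Step 1. [I] I is the leading digit of a 6-digit sum of two 5-digit numbers; the final carry is exactly 1. So I=1.
Step 2. [col 1: V + D ≡ J (mod 10)] several values work for D in column 1 (V + D ≡ J (mod 10), carry-in 0); try D=2 ⇒ D=2.
Step 3. [col 1: V + D ≡ J (mod 10)] no forcing yet in column 1 (carry-in 0); V=8 is free and consistent — try it, so V=8.
Step 4. [col 1: V + D ≡ J (mod 10)] column 1: given V=8, D=2, carry-in 0, and digits 1,2,8 already taken and all letters distinct, V+D≡J (mod 10) forces J=0 ⇒ J=0.
Step 5. [col 2: V + V ≡ R (mod 10)] column 2: given V=8, carry-in 1, and digits 0,1,2,8 already taken and all letters distinct, V+V≡R (mod 10) forces R=7. So R=7.
Step 6. [col 3: D + I ≡ W (mod 10)] column 3 reads D+I+carry(1)=W with D=2, I=1; with digits 0,1,2,7,8 already taken and all letters distinct, the only value for W is 4, so W=4.
Step 7. [col 4: N + R ≡ J (mod 10)] column 4 reads N+R+carry(0)=J with R=7, J=0; with digits 0,1,2,4,7,8 already taken and all letters distinct, the only value for N is 3, so N=3.
Step 8. [col 5: M + W ≡ J (mod 10)] from column 5 (W=4, J=0, carry-in 1, digits 0,1,2,3,4,7,8 already taken and all letters distinct): M must equal 5, so M=5.

Answer: D=2, I=1, J=0, M=5, N=3, R=7, V=8, W=4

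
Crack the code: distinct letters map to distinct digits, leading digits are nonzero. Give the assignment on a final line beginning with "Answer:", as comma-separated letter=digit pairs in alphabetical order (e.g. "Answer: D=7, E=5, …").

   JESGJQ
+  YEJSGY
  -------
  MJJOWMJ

Step 1. [col 1: Q + Y ≡ J (mod 10)] J=4 is one option consistent with column 1 (Q + Y ≡ J (mod 10), carry-in 0) — take it ⇒ J=4.
Step 2. [M] the sum has 7 digits but both addends have 6; that extra leading digit M is the final carry, namely 1, so M=1.
Step 3. [col 1: Q + Y ≡ J (mod 10)] Y=9 is one option consistent with column 1 (Q + Y ≡ J (mod 10), carry-in 0) — take it. So Y=9.
Step 4. [col 1: Q + Y ≡ J (mod 10)] from column 1 (Y=9, J=4, carry-in 0, digits 1,4,9 already taken and all letters distinct): Q must equal 5, so Q=5.
Step 5. [col 2: J + G ≡ M (mod 10)] from column 2 (J=4, M=1, carry-in 1, digits 1,4,5,9 already taken and all letters distinct): G must equal 6. So G=6.
Step 6. [col 3: G + S ≡ W (mod 10)] S=3 is one option consistent with column 3 (G + S ≡ W (mod 10), carry-in 1) — take it ⇒ S=3.
Step 7. [col 3: G + S ≡ W (mod 10)] column 3: given G=6, S=3, carry-in 1, and digits 1,3,4,5,6,9 already taken and all letters distinct, G+S≡W (mod 10) forces W=0 ⇒ W=0.
Step 8. [col 4: S + J ≡ O (mod 10)] from column 4 (S=3, J=4, carry-in 1, digits 0,1,3,4,5,6,9 already taken and all letters distinct): O must equal 8. So O=8.
Step 9. [col 5: E + E ≡ J (mod 10)] E=7 is one option consistent with column 5 (E + E ≡ J (mod 10), carry-in 0) — take it, so E=7.

Answer: E=7, G=6, J=4, M=1, O=8, Q=5, S=3, W=0, Y=9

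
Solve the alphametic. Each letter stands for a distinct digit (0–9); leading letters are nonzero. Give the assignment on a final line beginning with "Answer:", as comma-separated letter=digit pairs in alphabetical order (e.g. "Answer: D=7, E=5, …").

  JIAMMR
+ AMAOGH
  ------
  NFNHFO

Step 1. [col 1: R + H ≡ O (mod 10)] H=7 is one option consistent with column 1 (R + H ≡ O (mod 10), carry-in 0) — take it ⇒ H=7.
Step 2. [col 1: R + H ≡ O (mod 10)] column 1 (R + H ≡ O (mod 10), carry-in 0) doesn't pin O yet; pick O=0 and continue ⇒ O=0.
Step 3. [col 1: R + H ≡ O (mod 10)] column 1: given H=7, O=0, carry-in 0, and digits 0,7 already taken and all letters distinct, R+H≡O (mod 10) forces R=3. So R=3.
Step 4. [col 2: M + G ≡ F (mod 10)] no forcing yet in column 2 (carry-in 1); M=6 is free and consistent — try it. So M=6.
Step 5. [col 2: M + G ≡ F (mod 10)] F=5 is one option consistent with column 2 (M + G ≡ F (mod 10), carry-in 1) — take it, so F=5.
Step 6. [col 2: M + G ≡ F (mod 10)] from column 2 (M=6, F=5, carry-in 1, digits 0,3,5,6,7 already taken and all letters distinct): G must equal 8 ⇒ G=8.
Step 7. [col 4: A + A ≡ N (mod 10)] N=4 is one option consistent with column 4 (A + A ≡ N (mod 10), carry-in 0) — take it, so N=4.
Step 8. [col 4: A + A ≡ N (mod 10)] from column 4 (N=4, carry-in 0, digits 0,3,4,5,6,7,8 already taken and all letters distinct): A must equal 2. So A=2.
Step 9. [col 5: I + M ≡ F (mod 10)] from column 5 (M=6, F=5, carry-in 0, digits 0,2,3,4,5,6,7,8 already taken and all letters distinct): I must equal 9, so I=9.
Step 10. [col 6: J + A ≡ N (mod 10)] from column 6 (A=2, N=4, carry-in 1, digits 0,2,3,4,5,6,7,8,9 already taken and all letters distinct): J must equal 1 ⇒ J=1.

Answer: A=2, F=5, G=8, H=7, I=9, J=1, M=6, N=4, O=0, R=3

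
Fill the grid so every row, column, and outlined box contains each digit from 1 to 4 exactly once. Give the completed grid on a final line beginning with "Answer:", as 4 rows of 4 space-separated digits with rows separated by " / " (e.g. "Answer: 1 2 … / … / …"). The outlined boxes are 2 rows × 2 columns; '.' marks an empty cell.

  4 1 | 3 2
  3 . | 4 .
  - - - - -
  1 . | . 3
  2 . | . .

Step 1. [r4c4∈{1,4}] 4 has one home in col 4: r4c4. So r4c4=4.
Step 2. [r4c2∈{3}] r4c2's peers cover all but 3 ⇒ r4c2=3.
Step 3. [r3c2∈{4}] r3c2's peers cover all but 4. So r3c2=4.
Step 4. [r2c2∈{2}] r2c2 has the single candidate 2. So r2c2=2.
Step 5. [r4c3∈{1}] nothing but 1 survives at r4c3, so r4c3=1.
Step 6. [r3c3∈{2}] r3c3's peers cover all but 2, so r3c3=2.
Step 7. [r2c4∈{1}] r2c4's peers cover all but 1 ⇒ r2c4=1.

Answer: 4 1 3 2 / 3 2 4 1 / 1 4 2 3 / 2 3 1 4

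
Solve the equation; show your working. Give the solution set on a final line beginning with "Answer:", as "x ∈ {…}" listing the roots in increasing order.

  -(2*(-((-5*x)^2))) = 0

Step 1. [-(2*(-((-5*x)^2))) = 0] flip signs both sides ⇒ neg: 2*(-((-5*x)^2)) = 0.
Step 2. [2*(-((-5*x)^2)) = 0] 2·(inner) — divide through by 2, so div: -((-5*x)^2) = 0.
Step 3. [-((-5*x)^2) = 0] LHS negated; negate both sides, so neg: (-5*x)^2 = 0.
Step 4. [(-5*x)^2 = 0] 0 ≥ 0, LHS is (·)² — take ±√. So sqrt: -5*x = 0.
Step 5. [-5*x = 0] leading coefficient -5: divide by -5, so div: x = 0.

Answer: x ∈ {0}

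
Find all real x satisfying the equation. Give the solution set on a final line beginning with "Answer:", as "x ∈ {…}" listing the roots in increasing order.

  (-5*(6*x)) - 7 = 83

Step 1. [(-5*(6*x)) - 7 = 83] 7 comes off first (add 7) ⇒ sub: -5*(6*x) = 90.
Step 2. [-5*(6*x) = 90] LHS = -5·(…); ÷-5 both sides, so div: 6*x = -18.
Step 3. [6*x = -18] LHS = 6·(…); ÷6 both sides. So div: x = -3.

Answer: x ∈ {-3}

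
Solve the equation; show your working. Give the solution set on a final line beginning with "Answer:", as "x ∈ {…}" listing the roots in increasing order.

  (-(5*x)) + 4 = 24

Step 1. [(-(5*x)) + 4 = 24] +4 is outermost — subtract 4 both sides. So sub: -(5*x) = 20.
Step 2. [-(5*x) = 20] flip signs both sides, so neg: 5*x = -20.
Step 3. [5*x = -20] divide by the outer 5, so div: x = -4.

Answer: x ∈ {-4}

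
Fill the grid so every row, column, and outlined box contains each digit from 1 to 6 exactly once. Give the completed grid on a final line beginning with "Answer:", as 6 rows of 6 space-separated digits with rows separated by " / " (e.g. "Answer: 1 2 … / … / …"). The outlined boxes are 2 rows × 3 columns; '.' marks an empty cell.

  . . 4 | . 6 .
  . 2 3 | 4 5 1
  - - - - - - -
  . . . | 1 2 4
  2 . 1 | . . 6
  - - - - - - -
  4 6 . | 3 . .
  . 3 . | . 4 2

Step 1. [r3c2∈{5}] only 5 remains possible at r3c2. So r3c2=5.
Step 2. [r6c3∈{5}] only 5 remains possible at r6c3. So r6c3=5.
Step 3. [r3c3∈{6}] nothing but 6 survives at r3c3 ⇒ r3c3=6.
Step 4. [r1c1∈{1,5}] 5 has one home in row 1: r1c1, so r1c1=5.
Step 5. [r4c5∈{3}] r4c5 has the single candidate 3, so r4c5=3.
Step 6. [r4c4∈{5}] r4c4 is down to just 5. So r4c4=5.
Step 7. [r5c6∈{5}] r5c6 is down to just 5 ⇒ r5c6=5.
Step 8. [r3c1∈{3}] r3c1 is down to just 3 ⇒ r3c1=3.
Step 9. [r1c4∈{2}] only 2 remains possible at r1c4 ⇒ r1c4=2.
Step 10. [r1c2∈{1}] only 1 remains possible at r1c2. So r1c2=1.
Step 11. [r6c4∈{6}] only 6 remains possible at r6c4. So r6c4=6.
Step 12. [r6c1∈{1}] r6c1 has the single candidate 1. So r6c1=1.
Step 13. [r5c3∈{2}] r5c3 is down to just 2. So r5c3=2.
Step 14. [r4c2∈{4}] r4c2's peers cover all but 4 ⇒ r4c2=4.
Step 15. [r1c6∈{3}] only 3 remains possible at r1c6 ⇒ r1c6=3.
Step 16. [r2c1∈{6}] r2c1 is down to just 6. So r2c1=6.
Step 17. [r5c5∈{1}] nothing but 1 survives at r5c5 ⇒ r5c5=1.

Answer: 5 1 4 2 6 3 / 6 2 3 4 5 1 / 3 5 6 1 2 4 / 2 4 1 5 3 6 / 4 6 2 3 1 5 / 1 3 5 6 4 2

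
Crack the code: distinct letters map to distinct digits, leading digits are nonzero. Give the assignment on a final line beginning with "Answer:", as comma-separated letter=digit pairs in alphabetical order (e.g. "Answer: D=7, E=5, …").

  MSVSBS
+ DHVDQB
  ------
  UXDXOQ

Step 1. [col 1: S + B ≡ Q (mod 10)] Q=0 is one option consistent with column 1 (S + B ≡ Q (mod 10), carry-in 0) — take it, so Q=0.
Step 2. [col 1: S + B ≡ Q (mod 10)] no forcing yet in column 1 (carry-in 0); S=2 is free and consistent — try it. So S=2.
Step 3. [col 1: S + B ≡ Q (mod 10)] column 1 reads S+B+carry(0)=Q with S=2, Q=0; with digits 0,2 already taken and all letters distinct, the only value for B is 8, so B=8.
Step 4. [col 2: B + Q ≡ O (mod 10)] column 2: given B=8, Q=0, carry-in 1, and digits 0,2,8 already taken and all letters distinct, B+Q≡O (mod 10) forces O=9. So O=9.
Step 5. [col 3: S + D ≡ X (mod 10)] column 3 (S + D ≡ X (mod 10), carry-in 0) doesn't pin D yet; pick D=4 and continue, so D=4.
Step 6. [col 3: S + D ≡ X (mod 10)] in column 3 we have S+D≡X with carry-in 0; given S=2, D=4 and digits 0,2,4,8,9 already taken and all letters distinct, that pins X to 6. So X=6.
Step 7. [col 4: V + V ≡ D (mod 10)] in column 4 we have V+V≡D with carry-in 0; given D=4 and digits 0,2,4,6,8,9 already taken and all letters distinct, that pins V to 7, so V=7.
Step 8. [col 5: S + H ≡ X (mod 10)] column 5: given S=2, X=6, carry-in 1, and digits 0,2,4,6,7,8,9 already taken and all letters distinct, S+H≡X (mod 10) forces H=3. So H=3.
Step 9. [col 6: M + D ≡ U (mod 10)] from column 6 (D=4, carry-in 0, digits 0,2,3,4,6,7,8,9 already taken and all letters distinct): U must equal 5 ⇒ U=5.
Step 10. [col 6: M + D ≡ U (mod 10)] column 6 reads M+D+carry(0)=U with D=4, U=5; with digits 0,2,3,4,5,6,7,8,9 already taken and all letters distinct, the only value for M is 1, so M=1.

Answer: B=8, D=4, H=3, M=1, O=9, Q=0, S=2, U=5, V=7, X=6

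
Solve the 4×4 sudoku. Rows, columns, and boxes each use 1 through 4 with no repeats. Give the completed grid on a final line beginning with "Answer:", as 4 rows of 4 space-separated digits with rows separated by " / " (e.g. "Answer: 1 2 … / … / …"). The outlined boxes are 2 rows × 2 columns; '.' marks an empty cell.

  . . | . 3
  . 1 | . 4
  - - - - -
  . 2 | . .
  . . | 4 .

Step 1. [r2c1∈{2,3}] in row 2, 3 fits only at r2c1. So r2c1=3.
Step 2. [r3c4∈{1}] only 1 remains possible at r3c4, so r3c4=1.
Step 3. [r1c1∈{2,4}] 2 has one home in col 1: r1c1 ⇒ r1c1=2.
Step 4. [r2c3∈{2}] r2c3's peers cover all but 2. So r2c3=2.
Step 5. [r4c2∈{3}] only 3 remains possible at r4c2, so r4c2=3.
Step 6. [r3c3∈{3}] r3c3's peers cover all but 3 ⇒ r3c3=3.
Step 7. [r3c1∈{4}] r3c1's peers cover all but 4. So r3c1=4.
Step 8. [r1c2∈{4}] r1c2 is down to just 4, so r1c2=4.
Step 9. [r4c4∈{2}] r4c4's peers cover all but 2. So r4c4=2.
Step 10. [r4c1∈{1}] r4c1 is down to just 1, so r4c1=1.
Step 11. [r1c3∈{1}] nothing but 1 survives at r1c3, so r1c3=1.

Answer: 2 4 1 3 / 3 1 2 4 / 4 2 3 1 / 1 3 4 2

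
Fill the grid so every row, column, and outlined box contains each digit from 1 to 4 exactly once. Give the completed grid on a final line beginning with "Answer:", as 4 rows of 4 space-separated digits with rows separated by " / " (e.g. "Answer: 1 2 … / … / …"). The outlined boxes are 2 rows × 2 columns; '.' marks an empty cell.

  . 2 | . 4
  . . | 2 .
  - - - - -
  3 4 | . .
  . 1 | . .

Step 1. [r1c3∈{1,3}] r1c3 is the only open cell in row 1 admitting 3 ⇒ r1c3=3.
Step 2. [r3c4∈{1,2}] 2 has one home in row 3: r3c4. So r3c4=2.
Step 3. [r2c1∈{1,4}] r2c1 is the only open cell in row 2 admitting 4, so r2c1=4.
Step 4. [r4c4∈{3}] only 3 remains possible at r4c4. So r4c4=3.
Step 5. [r2c2∈{3}] r2c2 has the single candidate 3. So r2c2=3.
Step 6. [r3c3∈{1}] r3c3 has the single candidate 1 ⇒ r3c3=1.
Step 7. [r2c4∈{1}] r2c4 is down to just 1 ⇒ r2c4=1.
Step 8. [r4c3∈{4}] r4c3's peers cover all but 4. So r4c3=4.
Step 9. [r4c1∈{2}] r4c1's peers cover all but 2 ⇒ r4c1=2.
Step 10. [r1c1∈{1}] nothing but 1 survives at r1c1 ⇒ r1c1=1.

Answer: 1 2 3 4 / 4 3 2 1 / 3 4 1 2 / 2 1 4 3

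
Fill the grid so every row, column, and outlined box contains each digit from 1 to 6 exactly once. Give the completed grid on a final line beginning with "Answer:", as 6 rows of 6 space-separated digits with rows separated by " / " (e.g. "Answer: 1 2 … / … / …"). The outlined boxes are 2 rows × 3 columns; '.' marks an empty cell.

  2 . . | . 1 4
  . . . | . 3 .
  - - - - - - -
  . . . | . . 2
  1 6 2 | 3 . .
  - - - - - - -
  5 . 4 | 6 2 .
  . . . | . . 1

Step 1. [r1c4∈{5}] r1c4 is down to just 5, so r1c4=5.
Step 2. [r1c3∈{3,6}] in row 1, 6 fits only at r1c3 ⇒ r1c3=6.
Step 3. [r4c5∈{4,5}] row 4 places 4 nowhere but r4c5, so r4c5=4.
Step 4. [r6c3∈{3}] nothing but 3 survives at r6c3, so r6c3=3.
Step 5. [r3c3∈{5}] nothing but 5 survives at r3c3. So r3c3=5.
Step 6. [r2c2∈{1,4,5}] row 2 places 5 nowhere but r2c2. So r2c2=5.
Step 7. [r3c2∈{3,4}] col 2 places 4 nowhere but r3c2, so r3c2=4.
Step 8. [r6c2∈{2}] only 2 remains possible at r6c2. So r6c2=2.
Step 9. [r2c1∈{4}] r2c1 is down to just 4. So r2c1=4.
Step 10. [r1c2∈{3}] r1c2 is down to just 3, so r1c2=3.
Step 11. [r6c4∈{4}] r6c4's peers cover all but 4 ⇒ r6c4=4.
Step 12. [r5c6∈{3}] r5c6's peers cover all but 3 ⇒ r5c6=3.
Step 13. [r4c6∈{5}] r4c6 has the single candidate 5 ⇒ r4c6=5.
Step 14. [r6c1∈{6}] r6c1 has the single candidate 6. So r6c1=6.
Step 15. [r5c2∈{1}] r5c2 has the single candidate 1, so r5c2=1.
Step 16. [r2c4∈{2}] nothing but 2 survives at r2c4, so r2c4=2.
Step 17. [r2c6∈{6}] r2c6's peers cover all but 6, so r2c6=6.
Step 18. [r3c4∈{1}] nothing but 1 survives at r3c4, so r3c4=1.
Step 19. [r3c5∈{6}] r3c5 has the single candidate 6. So r3c5=6.
Step 20. [r6c5∈{5}] r6c5 is down to just 5. So r6c5=5.
Step 21. [r3c1∈{3}] only 3 remains possible at r3c1, so r3c1=3.
Step 22. [r2c3∈{1}] only 1 remains possible at r2c3. So r2c3=1.

Answer: 2 3 6 5 1 4 / 4 5 1 2 3 6 / 3 4 5 1 6 2 / 1 6 2 3 4 5 / 5 1 4 6 2 3 / 6 2 3 4 5 1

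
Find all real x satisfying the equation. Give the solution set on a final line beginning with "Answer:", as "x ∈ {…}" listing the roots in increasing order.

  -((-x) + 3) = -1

Step 1. [-((-x) + 3) = -1] leading − — multiply by −1 ⇒ neg: (-x) + 3 = 1.
Step 2. [(-x) + 3 = 1] +3 is outermost — subtract 3 both sides, so sub: -x = -2.
Step 3. [-x = -2] flip signs both sides. So neg: x = 2.

Answer: x ∈ {2}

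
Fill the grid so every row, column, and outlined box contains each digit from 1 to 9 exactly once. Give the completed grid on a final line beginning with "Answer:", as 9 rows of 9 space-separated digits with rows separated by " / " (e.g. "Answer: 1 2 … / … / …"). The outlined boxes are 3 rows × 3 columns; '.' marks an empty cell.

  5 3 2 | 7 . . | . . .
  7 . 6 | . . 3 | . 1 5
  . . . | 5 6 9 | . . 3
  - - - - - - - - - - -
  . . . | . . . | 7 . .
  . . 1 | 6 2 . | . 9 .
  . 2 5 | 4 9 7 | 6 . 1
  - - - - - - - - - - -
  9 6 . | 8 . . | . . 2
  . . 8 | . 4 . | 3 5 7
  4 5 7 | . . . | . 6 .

Step 1. [r2c5∈{8}] nothing but 8 survives at r2c5. So r2c5=8.
Step 2. [r3c3∈{4}] r3c3's peers cover all but 4 ⇒ r3c3=4.
Step 3. [r2c7∈{2,4,9}] row 2 places 4 nowhere but r2c7. So r2c7=4.
Step 4. [r1c8∈{8}] r1c8's peers cover all but 8, so r1c8=8.
Step 5. [r6c1∈{3,8}] r6c1 is the only open cell in row 6 admitting 8 ⇒ r6c1=8.
Step 6. [r1c5∈{1}] r1c5 has the single candidate 1. So r1c5=1.
Step 7. [r8c2∈{1}] nothing but 1 survives at r8c2, so r8c2=1.
Step 8. [r9c5∈{3}] only 3 remains possible at r9c5. So r9c5=3.
Step 9. [r4c4∈{1,3}] in col 4, 3 fits only at r4c4 ⇒ r4c4=3.
Step 10. [r9c4∈{1,2,9}] 1 has one home in col 4: r9c4. So r9c4=1.
Step 11. [r4c5∈{5}] r4c5 is down to just 5, so r4c5=5.
Step 12. [r5c6∈{8}] r5c6 has the single candidate 8 ⇒ r5c6=8.
Step 13. [r5c9∈{4}] only 4 remains possible at r5c9, so r5c9=4.
Step 14. [r9c7∈{8,9}] 8 has one home in col 7: r9c7. So r9c7=8.
Step 15. [r8c1∈{2}] only 2 remains possible at r8c1 ⇒ r8c1=2.
Step 16. [r1c7∈{9}] nothing but 9 survives at r1c7. So r1c7=9.
Step 17. [r2c2∈{9}] r2c2's peers cover all but 9, so r2c2=9.
Step 18. [r4c8∈{2}] r4c8's peers cover all but 2, so r4c8=2.
Step 19. [r2c4∈{2}] r2c4 has the single candidate 2 ⇒ r2c4=2.
Step 20. [r9c9∈{9}] only 9 remains possible at r9c9. So r9c9=9.
Step 21. [r3c2∈{8}] r3c2 is down to just 8, so r3c2=8.
Step 22. [r4c1∈{6}] r4c1's peers cover all but 6 ⇒ r4c1=6.
Step 23. [r9c6∈{2}] nothing but 2 survives at r9c6. So r9c6=2.
Step 24. [r5c2∈{7}] r5c2's peers cover all but 7, so r5c2=7.
Step 25. [r4c3∈{9}] only 9 remains possible at r4c3. So r4c3=9.
Step 26. [r8c4∈{9}] r8c4 is down to just 9, so r8c4=9.
Step 27. [r7c5∈{7}] r7c5 is down to just 7 ⇒ r7c5=7.
Step 28. [r3c7∈{2}] r3c7's peers cover all but 2. So r3c7=2.
Step 29. [r7c6∈{5}] only 5 remains possible at r7c6. So r7c6=5.
Step 30. [r7c7∈{1}] nothing but 1 survives at r7c7, so r7c7=1.
Step 31. [r7c3∈{3}] r7c3's peers cover all but 3 ⇒ r7c3=3.
Step 32. [r8c6∈{6}] nothing but 6 survives at r8c6 ⇒ r8c6=6.
Step 33. [r6c8∈{3}] nothing but 3 survives at r6c8. So r6c8=3.
Step 34. [r3c8∈{7}] nothing but 7 survives at r3c8 ⇒ r3c8=7.
Step 35. [r5c7∈{5}] r5c7 is down to just 5 ⇒ r5c7=5.
Step 36. [r4c6∈{1}] only 1 remains possible at r4c6, so r4c6=1.
Step 37. [r4c9∈{8}] r4c9 is down to just 8. So r4c9=8.
Step 38. [r1c6∈{4}] only 4 remains possible at r1c6. So r1c6=4.
Step 39. [r3c1∈{1}] r3c1 is down to just 1. So r3c1=1.
Step 40. [r4c2∈{4}] r4c2 is down to just 4, so r4c2=4.
Step 41. [r7c8∈{4}] nothing but 4 survives at r7c8 ⇒ r7c8=4.
Step 42. [r1c9∈{6}] r1c9's peers cover all but 6. So r1c9=6.
Step 43. [r5c1∈{3}] r5c1's peers cover all but 3. So r5c1=3.

Answer: 5 3 2 7 1 4 9 8 6 / 7 9 6 2 8 3 4 1 5 / 1 8 4 5 6 9 2 7 3 / 6 4 9 3 5 1 7 2 8 / 3 7 1 6 2 8 5 9 4 / 8 2 5 4 9 7 6 3 1 / 9 6 3 8 7 5 1 4 2 / 2 1 8 9 4 6 3 5 7 / 4 5 7 1 3 2 8 6 9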